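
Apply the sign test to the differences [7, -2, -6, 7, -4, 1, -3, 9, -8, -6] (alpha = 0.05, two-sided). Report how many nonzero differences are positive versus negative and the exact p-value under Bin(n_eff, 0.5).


Step 1: Discard zero differences. Original n = 10; n_eff = number of nonzero differences = 10.
Nonzero differences (with sign): +7, -2, -6, +7, -4, +1, -3, +9, -8, -6
Step 2: Count signs: positive = 4, negative = 6.
Step 3: Under H0: P(positive) = 0.5, so the number of positives S ~ Bin(10, 0.5).
Step 4: Two-sided exact p-value = sum of Bin(10,0.5) probabilities at or below the observed probability = 0.753906.
Step 5: alpha = 0.05. fail to reject H0.

n_eff = 10, pos = 4, neg = 6, p = 0.753906, fail to reject H0.


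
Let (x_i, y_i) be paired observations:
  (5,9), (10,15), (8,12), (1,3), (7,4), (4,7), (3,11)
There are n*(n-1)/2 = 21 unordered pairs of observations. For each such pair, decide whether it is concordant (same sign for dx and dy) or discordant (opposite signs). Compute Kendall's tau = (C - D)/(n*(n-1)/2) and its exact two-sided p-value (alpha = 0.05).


Step 1: Enumerate the 21 unordered pairs (i,j) with i<j and classify each by sign(x_j-x_i) * sign(y_j-y_i).
  (1,2):dx=+5,dy=+6->C; (1,3):dx=+3,dy=+3->C; (1,4):dx=-4,dy=-6->C; (1,5):dx=+2,dy=-5->D
  (1,6):dx=-1,dy=-2->C; (1,7):dx=-2,dy=+2->D; (2,3):dx=-2,dy=-3->C; (2,4):dx=-9,dy=-12->C
  (2,5):dx=-3,dy=-11->C; (2,6):dx=-6,dy=-8->C; (2,7):dx=-7,dy=-4->C; (3,4):dx=-7,dy=-9->C
  (3,5):dx=-1,dy=-8->C; (3,6):dx=-4,dy=-5->C; (3,7):dx=-5,dy=-1->C; (4,5):dx=+6,dy=+1->C
  (4,6):dx=+3,dy=+4->C; (4,7):dx=+2,dy=+8->C; (5,6):dx=-3,dy=+3->D; (5,7):dx=-4,dy=+7->D
  (6,7):dx=-1,dy=+4->D
Step 2: C = 16, D = 5, total pairs = 21.
Step 3: tau = (C - D)/(n(n-1)/2) = (16 - 5)/21 = 0.523810.
Step 4: Exact two-sided p-value (enumerate n! = 5040 permutations of y under H0): p = 0.136111.
Step 5: alpha = 0.05. fail to reject H0.

tau_b = 0.5238 (C=16, D=5), p = 0.136111, fail to reject H0.


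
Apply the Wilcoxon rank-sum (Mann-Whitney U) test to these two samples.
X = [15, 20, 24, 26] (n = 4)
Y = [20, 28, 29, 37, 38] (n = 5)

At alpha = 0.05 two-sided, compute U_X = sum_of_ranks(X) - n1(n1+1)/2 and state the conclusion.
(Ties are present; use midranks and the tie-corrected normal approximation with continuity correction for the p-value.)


Step 1: Combine and sort all 9 observations; assign midranks.
sorted (value, group): (15,X), (20,X), (20,Y), (24,X), (26,X), (28,Y), (29,Y), (37,Y), (38,Y)
ranks: 15->1, 20->2.5, 20->2.5, 24->4, 26->5, 28->6, 29->7, 37->8, 38->9
Step 2: Rank sum for X: R1 = 1 + 2.5 + 4 + 5 = 12.5.
Step 3: U_X = R1 - n1(n1+1)/2 = 12.5 - 4*5/2 = 12.5 - 10 = 2.5.
       U_Y = n1*n2 - U_X = 20 - 2.5 = 17.5.
Step 4: Ties are present, so use the tie-corrected normal approximation (with continuity correction) for the p-value.
Step 5: p-value = 0.085100; compare to alpha = 0.05. fail to reject H0.

U_X = 2.5, p = 0.085100, fail to reject H0 at alpha = 0.05.


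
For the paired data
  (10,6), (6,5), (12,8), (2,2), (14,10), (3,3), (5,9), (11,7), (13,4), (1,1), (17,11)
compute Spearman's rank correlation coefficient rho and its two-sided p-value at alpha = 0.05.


Step 1: Rank x and y separately (midranks; no ties here).
rank(x): 10->6, 6->5, 12->8, 2->2, 14->10, 3->3, 5->4, 11->7, 13->9, 1->1, 17->11
rank(y): 6->6, 5->5, 8->8, 2->2, 10->10, 3->3, 9->9, 7->7, 4->4, 1->1, 11->11
Step 2: d_i = R_x(i) - R_y(i); compute d_i^2.
  (6-6)^2=0, (5-5)^2=0, (8-8)^2=0, (2-2)^2=0, (10-10)^2=0, (3-3)^2=0, (4-9)^2=25, (7-7)^2=0, (9-4)^2=25, (1-1)^2=0, (11-11)^2=0
sum(d^2) = 50.
Step 3: rho = 1 - 6*50 / (11*(11^2 - 1)) = 1 - 300/1320 = 0.772727.
Step 4: Under H0, t = rho * sqrt((n-2)/(1-rho^2)) = 3.6522 ~ t(9).
Step 5: Two-sided p-value from the t-distribution with 9 df = 0.005299.
Step 6: alpha = 0.05. reject H0.

rho = 0.7727, p = 0.005299, reject H0 at alpha = 0.05.


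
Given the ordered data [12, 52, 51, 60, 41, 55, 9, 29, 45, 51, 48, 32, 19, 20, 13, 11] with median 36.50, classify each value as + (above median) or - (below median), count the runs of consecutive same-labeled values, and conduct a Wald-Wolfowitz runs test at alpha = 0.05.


Step 1: Compute median = 36.50; label A = above, B = below.
Labels in order: BAAAAABBAAABBBBB  (n_A = 8, n_B = 8)
Step 2: Count runs R = 5.
Step 3: Under H0 (random ordering), E[R] = 2*n_A*n_B/(n_A+n_B) + 1 = 2*8*8/16 + 1 = 9.0000.
        Var[R] = 2*n_A*n_B*(2*n_A*n_B - n_A - n_B) / ((n_A+n_B)^2 * (n_A+n_B-1)) = 14336/3840 = 3.7333.
        SD[R] = 1.9322.
Step 4: Continuity-corrected z = (R + 0.5 - E[R]) / SD[R] = (5 + 0.5 - 9.0000) / 1.9322 = -1.8114.
Step 5: Two-sided p-value via normal approximation = 2*(1 - Phi(|z|)) = 0.070076.
Step 6: alpha = 0.05. fail to reject H0.

R = 5, z = -1.8114, p = 0.070076, fail to reject H0.


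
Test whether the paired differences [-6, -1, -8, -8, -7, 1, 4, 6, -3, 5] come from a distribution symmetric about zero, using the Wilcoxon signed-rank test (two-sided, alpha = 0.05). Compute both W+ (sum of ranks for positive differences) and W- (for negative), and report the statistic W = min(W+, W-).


Step 1: Drop any zero differences (none here) and take |d_i|.
|d| = [6, 1, 8, 8, 7, 1, 4, 6, 3, 5]
Step 2: Midrank |d_i| (ties get averaged ranks).
ranks: |6|->6.5, |1|->1.5, |8|->9.5, |8|->9.5, |7|->8, |1|->1.5, |4|->4, |6|->6.5, |3|->3, |5|->5
Step 3: Attach original signs; sum ranks with positive sign and with negative sign.
W+ = 1.5 + 4 + 6.5 + 5 = 17
W- = 6.5 + 1.5 + 9.5 + 9.5 + 8 + 3 = 38
(Check: W+ + W- = 55 should equal n(n+1)/2 = 55.)
Step 4: Test statistic W = min(W+, W-) = 17.
Step 5: Ties in |d|, so use the tie-corrected normal approximation.
        E[W] = n(n+1)/4 = 10*11/4 = 27.5.
        Tie groups: |d|=1 (t=2), |d|=6 (t=2), |d|=8 (t=2); sum(t^3 - t) = 18.
        Var[W] = n(n+1)(2n+1)/24 - sum(t^3-t)/48 = 2310/24 - 18/48 = 95.875.
        z = (W - E[W]) / sqrt(Var[W]) = (17 - 27.5) / 9.7916 = -1.0724.
        Two-sided p = 2*Phi(z) = 0.283563.
Step 6: alpha = 0.05. fail to reject H0.

W+ = 17, W- = 38, W = min = 17, p = 0.283563, fail to reject H0.


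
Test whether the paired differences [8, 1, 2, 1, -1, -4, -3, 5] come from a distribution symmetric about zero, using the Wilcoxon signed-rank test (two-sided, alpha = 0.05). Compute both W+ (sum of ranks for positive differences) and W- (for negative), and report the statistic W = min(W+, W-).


Step 1: Drop any zero differences (none here) and take |d_i|.
|d| = [8, 1, 2, 1, 1, 4, 3, 5]
Step 2: Midrank |d_i| (ties get averaged ranks).
ranks: |8|->8, |1|->2, |2|->4, |1|->2, |1|->2, |4|->6, |3|->5, |5|->7
Step 3: Attach original signs; sum ranks with positive sign and with negative sign.
W+ = 8 + 2 + 4 + 2 + 7 = 23
W- = 2 + 6 + 5 = 13
(Check: W+ + W- = 36 should equal n(n+1)/2 = 36.)
Step 4: Test statistic W = min(W+, W-) = 13.
Step 5: Ties in |d|, so use the tie-corrected normal approximation.
        E[W] = n(n+1)/4 = 8*9/4 = 18.
        Tie groups: |d|=1 (t=3); sum(t^3 - t) = 24.
        Var[W] = n(n+1)(2n+1)/24 - sum(t^3-t)/48 = 1224/24 - 24/48 = 50.5.
        z = (W - E[W]) / sqrt(Var[W]) = (13 - 18) / 7.1063 = -0.7036.
        Two-sided p = 2*Phi(z) = 0.481683.
Step 6: alpha = 0.05. fail to reject H0.

W+ = 23, W- = 13, W = min = 13, p = 0.481683, fail to reject H0.


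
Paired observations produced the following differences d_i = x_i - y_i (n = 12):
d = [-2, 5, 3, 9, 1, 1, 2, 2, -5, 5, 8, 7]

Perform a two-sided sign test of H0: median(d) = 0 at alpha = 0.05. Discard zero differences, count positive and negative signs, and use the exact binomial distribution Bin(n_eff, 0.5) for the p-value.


Step 1: Discard zero differences. Original n = 12; n_eff = number of nonzero differences = 12.
Nonzero differences (with sign): -2, +5, +3, +9, +1, +1, +2, +2, -5, +5, +8, +7
Step 2: Count signs: positive = 10, negative = 2.
Step 3: Under H0: P(positive) = 0.5, so the number of positives S ~ Bin(12, 0.5).
Step 4: Two-sided exact p-value = sum of Bin(12,0.5) probabilities at or below the observed probability = 0.038574.
Step 5: alpha = 0.05. reject H0.

n_eff = 12, pos = 10, neg = 2, p = 0.038574, reject H0.


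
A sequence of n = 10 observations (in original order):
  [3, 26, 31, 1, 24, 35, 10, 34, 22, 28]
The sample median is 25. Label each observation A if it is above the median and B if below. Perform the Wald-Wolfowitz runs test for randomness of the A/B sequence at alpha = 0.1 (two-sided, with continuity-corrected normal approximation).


Step 1: Compute median = 25; label A = above, B = below.
Labels in order: BAABBABABA  (n_A = 5, n_B = 5)
Step 2: Count runs R = 8.
Step 3: Under H0 (random ordering), E[R] = 2*n_A*n_B/(n_A+n_B) + 1 = 2*5*5/10 + 1 = 6.0000.
        Var[R] = 2*n_A*n_B*(2*n_A*n_B - n_A - n_B) / ((n_A+n_B)^2 * (n_A+n_B-1)) = 2000/900 = 2.2222.
        SD[R] = 1.4907.
Step 4: Continuity-corrected z = (R - 0.5 - E[R]) / SD[R] = (8 - 0.5 - 6.0000) / 1.4907 = 1.0062.
Step 5: Two-sided p-value via normal approximation = 2*(1 - Phi(|z|)) = 0.314305.
Step 6: alpha = 0.1. fail to reject H0.

R = 8, z = 1.0062, p = 0.314305, fail to reject H0.


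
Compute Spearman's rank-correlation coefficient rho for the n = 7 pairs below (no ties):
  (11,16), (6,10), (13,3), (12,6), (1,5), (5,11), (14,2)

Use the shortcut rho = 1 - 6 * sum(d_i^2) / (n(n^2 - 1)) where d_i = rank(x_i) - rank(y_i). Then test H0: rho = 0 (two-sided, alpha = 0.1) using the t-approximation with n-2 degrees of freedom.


Step 1: Rank x and y separately (midranks; no ties here).
rank(x): 11->4, 6->3, 13->6, 12->5, 1->1, 5->2, 14->7
rank(y): 16->7, 10->5, 3->2, 6->4, 5->3, 11->6, 2->1
Step 2: d_i = R_x(i) - R_y(i); compute d_i^2.
  (4-7)^2=9, (3-5)^2=4, (6-2)^2=16, (5-4)^2=1, (1-3)^2=4, (2-6)^2=16, (7-1)^2=36
sum(d^2) = 86.
Step 3: rho = 1 - 6*86 / (7*(7^2 - 1)) = 1 - 516/336 = -0.535714.
Step 4: Under H0, t = rho * sqrt((n-2)/(1-rho^2)) = -1.4186 ~ t(5).
Step 5: Two-sided p-value from the t-distribution with 5 df = 0.215217.
Step 6: alpha = 0.1. fail to reject H0.

rho = -0.5357, p = 0.215217, fail to reject H0 at alpha = 0.1.


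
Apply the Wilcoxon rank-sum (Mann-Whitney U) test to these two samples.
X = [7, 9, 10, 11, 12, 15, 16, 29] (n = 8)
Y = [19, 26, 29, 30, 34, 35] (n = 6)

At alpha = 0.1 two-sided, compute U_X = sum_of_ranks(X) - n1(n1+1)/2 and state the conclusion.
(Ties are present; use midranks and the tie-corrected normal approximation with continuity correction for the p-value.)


Step 1: Combine and sort all 14 observations; assign midranks.
sorted (value, group): (7,X), (9,X), (10,X), (11,X), (12,X), (15,X), (16,X), (19,Y), (26,Y), (29,X), (29,Y), (30,Y), (34,Y), (35,Y)
ranks: 7->1, 9->2, 10->3, 11->4, 12->5, 15->6, 16->7, 19->8, 26->9, 29->10.5, 29->10.5, 30->12, 34->13, 35->14
Step 2: Rank sum for X: R1 = 1 + 2 + 3 + 4 + 5 + 6 + 7 + 10.5 = 38.5.
Step 3: U_X = R1 - n1(n1+1)/2 = 38.5 - 8*9/2 = 38.5 - 36 = 2.5.
       U_Y = n1*n2 - U_X = 48 - 2.5 = 45.5.
Step 4: Ties are present, so use the tie-corrected normal approximation (with continuity correction) for the p-value.
Step 5: p-value = 0.006646; compare to alpha = 0.1. reject H0.

U_X = 2.5, p = 0.006646, reject H0 at alpha = 0.1.


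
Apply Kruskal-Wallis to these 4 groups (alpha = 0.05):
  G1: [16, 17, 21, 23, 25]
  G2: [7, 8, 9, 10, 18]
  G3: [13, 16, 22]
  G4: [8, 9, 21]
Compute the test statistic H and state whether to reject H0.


Step 1: Combine all N = 16 observations and assign midranks.
sorted (value, group, rank): (7,G2,1), (8,G2,2.5), (8,G4,2.5), (9,G2,4.5), (9,G4,4.5), (10,G2,6), (13,G3,7), (16,G1,8.5), (16,G3,8.5), (17,G1,10), (18,G2,11), (21,G1,12.5), (21,G4,12.5), (22,G3,14), (23,G1,15), (25,G1,16)
Step 2: Sum ranks within each group.
R_1 = 62 (n_1 = 5)
R_2 = 25 (n_2 = 5)
R_3 = 29.5 (n_3 = 3)
R_4 = 19.5 (n_4 = 3)
Step 3: H = 12/(N(N+1)) * sum(R_i^2/n_i) - 3(N+1)
     = 12/(16*17) * (62^2/5 + 25^2/5 + 29.5^2/3 + 19.5^2/3) - 3*17
     = 0.044118 * 1310.63 - 51
     = 6.822059.
Step 4: Ties present; correction factor C = 1 - 24/(16^3 - 16) = 0.994118. Corrected H = 6.822059 / 0.994118 = 6.862426.
Step 5: Under H0, H ~ chi^2(3); p-value = 0.076414.
Step 6: alpha = 0.05. fail to reject H0.

H = 6.8624, df = 3, p = 0.076414, fail to reject H0.


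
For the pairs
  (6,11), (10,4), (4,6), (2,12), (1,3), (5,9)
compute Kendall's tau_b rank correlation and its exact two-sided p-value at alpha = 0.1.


Step 1: Enumerate the 15 unordered pairs (i,j) with i<j and classify each by sign(x_j-x_i) * sign(y_j-y_i).
  (1,2):dx=+4,dy=-7->D; (1,3):dx=-2,dy=-5->C; (1,4):dx=-4,dy=+1->D; (1,5):dx=-5,dy=-8->C
  (1,6):dx=-1,dy=-2->C; (2,3):dx=-6,dy=+2->D; (2,4):dx=-8,dy=+8->D; (2,5):dx=-9,dy=-1->C
  (2,6):dx=-5,dy=+5->D; (3,4):dx=-2,dy=+6->D; (3,5):dx=-3,dy=-3->C; (3,6):dx=+1,dy=+3->C
  (4,5):dx=-1,dy=-9->C; (4,6):dx=+3,dy=-3->D; (5,6):dx=+4,dy=+6->C
Step 2: C = 8, D = 7, total pairs = 15.
Step 3: tau = (C - D)/(n(n-1)/2) = (8 - 7)/15 = 0.066667.
Step 4: Exact two-sided p-value (enumerate n! = 720 permutations of y under H0): p = 1.000000.
Step 5: alpha = 0.1. fail to reject H0.

tau_b = 0.0667 (C=8, D=7), p = 1.000000, fail to reject H0.


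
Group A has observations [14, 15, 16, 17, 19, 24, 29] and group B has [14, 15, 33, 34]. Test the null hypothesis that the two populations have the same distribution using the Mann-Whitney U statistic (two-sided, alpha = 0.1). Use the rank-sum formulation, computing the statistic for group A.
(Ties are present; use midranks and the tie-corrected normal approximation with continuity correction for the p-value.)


Step 1: Combine and sort all 11 observations; assign midranks.
sorted (value, group): (14,X), (14,Y), (15,X), (15,Y), (16,X), (17,X), (19,X), (24,X), (29,X), (33,Y), (34,Y)
ranks: 14->1.5, 14->1.5, 15->3.5, 15->3.5, 16->5, 17->6, 19->7, 24->8, 29->9, 33->10, 34->11
Step 2: Rank sum for X: R1 = 1.5 + 3.5 + 5 + 6 + 7 + 8 + 9 = 40.
Step 3: U_X = R1 - n1(n1+1)/2 = 40 - 7*8/2 = 40 - 28 = 12.
       U_Y = n1*n2 - U_X = 28 - 12 = 16.
Step 4: Ties are present, so use the tie-corrected normal approximation (with continuity correction) for the p-value.
Step 5: p-value = 0.775820; compare to alpha = 0.1. fail to reject H0.

U_X = 12, p = 0.775820, fail to reject H0 at alpha = 0.1.


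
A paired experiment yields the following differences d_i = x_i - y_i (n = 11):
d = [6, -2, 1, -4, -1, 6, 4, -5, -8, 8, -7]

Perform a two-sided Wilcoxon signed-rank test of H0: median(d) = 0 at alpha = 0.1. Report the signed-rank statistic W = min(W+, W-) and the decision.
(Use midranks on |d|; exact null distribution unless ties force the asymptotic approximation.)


Step 1: Drop any zero differences (none here) and take |d_i|.
|d| = [6, 2, 1, 4, 1, 6, 4, 5, 8, 8, 7]
Step 2: Midrank |d_i| (ties get averaged ranks).
ranks: |6|->7.5, |2|->3, |1|->1.5, |4|->4.5, |1|->1.5, |6|->7.5, |4|->4.5, |5|->6, |8|->10.5, |8|->10.5, |7|->9
Step 3: Attach original signs; sum ranks with positive sign and with negative sign.
W+ = 7.5 + 1.5 + 7.5 + 4.5 + 10.5 = 31.5
W- = 3 + 4.5 + 1.5 + 6 + 10.5 + 9 = 34.5
(Check: W+ + W- = 66 should equal n(n+1)/2 = 66.)
Step 4: Test statistic W = min(W+, W-) = 31.5.
Step 5: Ties in |d|, so use the tie-corrected normal approximation.
        E[W] = n(n+1)/4 = 11*12/4 = 33.
        Tie groups: |d|=1 (t=2), |d|=4 (t=2), |d|=6 (t=2), |d|=8 (t=2); sum(t^3 - t) = 24.
        Var[W] = n(n+1)(2n+1)/24 - sum(t^3-t)/48 = 3036/24 - 24/48 = 126.
        z = (W - E[W]) / sqrt(Var[W]) = (31.5 - 33) / 11.2250 = -0.1336.
        Two-sided p = 2*Phi(z) = 0.893695.
Step 6: alpha = 0.1. fail to reject H0.

W+ = 31.5, W- = 34.5, W = min = 31.5, p = 0.893695, fail to reject H0.


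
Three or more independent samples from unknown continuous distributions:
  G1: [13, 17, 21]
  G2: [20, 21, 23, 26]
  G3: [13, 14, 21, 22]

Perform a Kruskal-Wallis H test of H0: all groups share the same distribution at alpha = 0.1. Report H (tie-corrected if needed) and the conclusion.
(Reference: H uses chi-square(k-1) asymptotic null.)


Step 1: Combine all N = 11 observations and assign midranks.
sorted (value, group, rank): (13,G1,1.5), (13,G3,1.5), (14,G3,3), (17,G1,4), (20,G2,5), (21,G1,7), (21,G2,7), (21,G3,7), (22,G3,9), (23,G2,10), (26,G2,11)
Step 2: Sum ranks within each group.
R_1 = 12.5 (n_1 = 3)
R_2 = 33 (n_2 = 4)
R_3 = 20.5 (n_3 = 4)
Step 3: H = 12/(N(N+1)) * sum(R_i^2/n_i) - 3(N+1)
     = 12/(11*12) * (12.5^2/3 + 33^2/4 + 20.5^2/4) - 3*12
     = 0.090909 * 429.396 - 36
     = 3.035985.
Step 4: Ties present; correction factor C = 1 - 30/(11^3 - 11) = 0.977273. Corrected H = 3.035985 / 0.977273 = 3.106589.
Step 5: Under H0, H ~ chi^2(2); p-value = 0.211550.
Step 6: alpha = 0.1. fail to reject H0.

H = 3.1066, df = 2, p = 0.211550, fail to reject H0.


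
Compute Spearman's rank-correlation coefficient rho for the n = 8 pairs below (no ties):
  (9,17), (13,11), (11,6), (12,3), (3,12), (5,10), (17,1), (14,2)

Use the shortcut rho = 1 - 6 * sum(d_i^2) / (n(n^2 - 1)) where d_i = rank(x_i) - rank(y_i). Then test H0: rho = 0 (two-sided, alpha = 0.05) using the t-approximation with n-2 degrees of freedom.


Step 1: Rank x and y separately (midranks; no ties here).
rank(x): 9->3, 13->6, 11->4, 12->5, 3->1, 5->2, 17->8, 14->7
rank(y): 17->8, 11->6, 6->4, 3->3, 12->7, 10->5, 1->1, 2->2
Step 2: d_i = R_x(i) - R_y(i); compute d_i^2.
  (3-8)^2=25, (6-6)^2=0, (4-4)^2=0, (5-3)^2=4, (1-7)^2=36, (2-5)^2=9, (8-1)^2=49, (7-2)^2=25
sum(d^2) = 148.
Step 3: rho = 1 - 6*148 / (8*(8^2 - 1)) = 1 - 888/504 = -0.761905.
Step 4: Under H0, t = rho * sqrt((n-2)/(1-rho^2)) = -2.8814 ~ t(6).
Step 5: Two-sided p-value from the t-distribution with 6 df = 0.028005.
Step 6: alpha = 0.05. reject H0.

rho = -0.7619, p = 0.028005, reject H0 at alpha = 0.05.


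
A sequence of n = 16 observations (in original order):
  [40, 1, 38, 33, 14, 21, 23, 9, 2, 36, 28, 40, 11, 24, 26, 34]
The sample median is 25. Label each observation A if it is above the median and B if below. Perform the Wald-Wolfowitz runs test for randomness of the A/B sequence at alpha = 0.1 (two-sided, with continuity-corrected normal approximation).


Step 1: Compute median = 25; label A = above, B = below.
Labels in order: ABAABBBBBAAABBAA  (n_A = 8, n_B = 8)
Step 2: Count runs R = 7.
Step 3: Under H0 (random ordering), E[R] = 2*n_A*n_B/(n_A+n_B) + 1 = 2*8*8/16 + 1 = 9.0000.
        Var[R] = 2*n_A*n_B*(2*n_A*n_B - n_A - n_B) / ((n_A+n_B)^2 * (n_A+n_B-1)) = 14336/3840 = 3.7333.
        SD[R] = 1.9322.
Step 4: Continuity-corrected z = (R + 0.5 - E[R]) / SD[R] = (7 + 0.5 - 9.0000) / 1.9322 = -0.7763.
Step 5: Two-sided p-value via normal approximation = 2*(1 - Phi(|z|)) = 0.437558.
Step 6: alpha = 0.1. fail to reject H0.

R = 7, z = -0.7763, p = 0.437558, fail to reject H0.


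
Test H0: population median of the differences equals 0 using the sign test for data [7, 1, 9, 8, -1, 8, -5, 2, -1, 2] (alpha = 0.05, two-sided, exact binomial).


Step 1: Discard zero differences. Original n = 10; n_eff = number of nonzero differences = 10.
Nonzero differences (with sign): +7, +1, +9, +8, -1, +8, -5, +2, -1, +2
Step 2: Count signs: positive = 7, negative = 3.
Step 3: Under H0: P(positive) = 0.5, so the number of positives S ~ Bin(10, 0.5).
Step 4: Two-sided exact p-value = sum of Bin(10,0.5) probabilities at or below the observed probability = 0.343750.
Step 5: alpha = 0.05. fail to reject H0.

n_eff = 10, pos = 7, neg = 3, p = 0.343750, fail to reject H0.


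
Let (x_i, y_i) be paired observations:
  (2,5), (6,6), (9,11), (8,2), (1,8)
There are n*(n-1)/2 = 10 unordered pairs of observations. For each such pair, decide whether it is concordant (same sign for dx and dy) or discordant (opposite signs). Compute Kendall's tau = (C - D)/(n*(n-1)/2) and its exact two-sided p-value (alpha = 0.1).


Step 1: Enumerate the 10 unordered pairs (i,j) with i<j and classify each by sign(x_j-x_i) * sign(y_j-y_i).
  (1,2):dx=+4,dy=+1->C; (1,3):dx=+7,dy=+6->C; (1,4):dx=+6,dy=-3->D; (1,5):dx=-1,dy=+3->D
  (2,3):dx=+3,dy=+5->C; (2,4):dx=+2,dy=-4->D; (2,5):dx=-5,dy=+2->D; (3,4):dx=-1,dy=-9->C
  (3,5):dx=-8,dy=-3->C; (4,5):dx=-7,dy=+6->D
Step 2: C = 5, D = 5, total pairs = 10.
Step 3: tau = (C - D)/(n(n-1)/2) = (5 - 5)/10 = 0.000000.
Step 4: Exact two-sided p-value (enumerate n! = 120 permutations of y under H0): p = 1.000000.
Step 5: alpha = 0.1. fail to reject H0.

tau_b = 0.0000 (C=5, D=5), p = 1.000000, fail to reject H0.


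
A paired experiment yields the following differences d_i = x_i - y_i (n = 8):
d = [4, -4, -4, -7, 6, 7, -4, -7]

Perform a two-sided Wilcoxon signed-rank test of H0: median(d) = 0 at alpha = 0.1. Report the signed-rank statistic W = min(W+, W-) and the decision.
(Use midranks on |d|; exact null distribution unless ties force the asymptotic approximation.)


Step 1: Drop any zero differences (none here) and take |d_i|.
|d| = [4, 4, 4, 7, 6, 7, 4, 7]
Step 2: Midrank |d_i| (ties get averaged ranks).
ranks: |4|->2.5, |4|->2.5, |4|->2.5, |7|->7, |6|->5, |7|->7, |4|->2.5, |7|->7
Step 3: Attach original signs; sum ranks with positive sign and with negative sign.
W+ = 2.5 + 5 + 7 = 14.5
W- = 2.5 + 2.5 + 7 + 2.5 + 7 = 21.5
(Check: W+ + W- = 36 should equal n(n+1)/2 = 36.)
Step 4: Test statistic W = min(W+, W-) = 14.5.
Step 5: Ties in |d|, so use the tie-corrected normal approximation.
        E[W] = n(n+1)/4 = 8*9/4 = 18.
        Tie groups: |d|=4 (t=4), |d|=7 (t=3); sum(t^3 - t) = 84.
        Var[W] = n(n+1)(2n+1)/24 - sum(t^3-t)/48 = 1224/24 - 84/48 = 49.25.
        z = (W - E[W]) / sqrt(Var[W]) = (14.5 - 18) / 7.0178 = -0.4987.
        Two-sided p = 2*Phi(z) = 0.617970.
Step 6: alpha = 0.1. fail to reject H0.

W+ = 14.5, W- = 21.5, W = min = 14.5, p = 0.617970, fail to reject H0.


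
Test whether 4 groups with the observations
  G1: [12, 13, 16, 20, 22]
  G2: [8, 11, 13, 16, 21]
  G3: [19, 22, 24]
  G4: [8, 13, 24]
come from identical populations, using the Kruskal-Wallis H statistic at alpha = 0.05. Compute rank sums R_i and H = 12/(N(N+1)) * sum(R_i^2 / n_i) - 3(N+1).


Step 1: Combine all N = 16 observations and assign midranks.
sorted (value, group, rank): (8,G2,1.5), (8,G4,1.5), (11,G2,3), (12,G1,4), (13,G1,6), (13,G2,6), (13,G4,6), (16,G1,8.5), (16,G2,8.5), (19,G3,10), (20,G1,11), (21,G2,12), (22,G1,13.5), (22,G3,13.5), (24,G3,15.5), (24,G4,15.5)
Step 2: Sum ranks within each group.
R_1 = 43 (n_1 = 5)
R_2 = 31 (n_2 = 5)
R_3 = 39 (n_3 = 3)
R_4 = 23 (n_4 = 3)
Step 3: H = 12/(N(N+1)) * sum(R_i^2/n_i) - 3(N+1)
     = 12/(16*17) * (43^2/5 + 31^2/5 + 39^2/3 + 23^2/3) - 3*17
     = 0.044118 * 1245.33 - 51
     = 3.941176.
Step 4: Ties present; correction factor C = 1 - 48/(16^3 - 16) = 0.988235. Corrected H = 3.941176 / 0.988235 = 3.988095.
Step 5: Under H0, H ~ chi^2(3); p-value = 0.262753.
Step 6: alpha = 0.05. fail to reject H0.

H = 3.9881, df = 3, p = 0.262753, fail to reject H0.


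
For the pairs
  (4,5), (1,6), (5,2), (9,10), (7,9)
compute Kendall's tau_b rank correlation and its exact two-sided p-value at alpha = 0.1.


Step 1: Enumerate the 10 unordered pairs (i,j) with i<j and classify each by sign(x_j-x_i) * sign(y_j-y_i).
  (1,2):dx=-3,dy=+1->D; (1,3):dx=+1,dy=-3->D; (1,4):dx=+5,dy=+5->C; (1,5):dx=+3,dy=+4->C
  (2,3):dx=+4,dy=-4->D; (2,4):dx=+8,dy=+4->C; (2,5):dx=+6,dy=+3->C; (3,4):dx=+4,dy=+8->C
  (3,5):dx=+2,dy=+7->C; (4,5):dx=-2,dy=-1->C
Step 2: C = 7, D = 3, total pairs = 10.
Step 3: tau = (C - D)/(n(n-1)/2) = (7 - 3)/10 = 0.400000.
Step 4: Exact two-sided p-value (enumerate n! = 120 permutations of y under H0): p = 0.483333.
Step 5: alpha = 0.1. fail to reject H0.

tau_b = 0.4000 (C=7, D=3), p = 0.483333, fail to reject H0.


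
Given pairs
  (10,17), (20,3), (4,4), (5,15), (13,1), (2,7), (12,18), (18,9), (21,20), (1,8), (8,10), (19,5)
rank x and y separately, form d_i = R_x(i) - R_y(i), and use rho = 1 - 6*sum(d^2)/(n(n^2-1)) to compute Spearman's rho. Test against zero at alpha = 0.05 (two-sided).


Step 1: Rank x and y separately (midranks; no ties here).
rank(x): 10->6, 20->11, 4->3, 5->4, 13->8, 2->2, 12->7, 18->9, 21->12, 1->1, 8->5, 19->10
rank(y): 17->10, 3->2, 4->3, 15->9, 1->1, 7->5, 18->11, 9->7, 20->12, 8->6, 10->8, 5->4
Step 2: d_i = R_x(i) - R_y(i); compute d_i^2.
  (6-10)^2=16, (11-2)^2=81, (3-3)^2=0, (4-9)^2=25, (8-1)^2=49, (2-5)^2=9, (7-11)^2=16, (9-7)^2=4, (12-12)^2=0, (1-6)^2=25, (5-8)^2=9, (10-4)^2=36
sum(d^2) = 270.
Step 3: rho = 1 - 6*270 / (12*(12^2 - 1)) = 1 - 1620/1716 = 0.055944.
Step 4: Under H0, t = rho * sqrt((n-2)/(1-rho^2)) = 0.1772 ~ t(10).
Step 5: Two-sided p-value from the t-distribution with 10 df = 0.862898.
Step 6: alpha = 0.05. fail to reject H0.

rho = 0.0559, p = 0.862898, fail to reject H0 at alpha = 0.05.


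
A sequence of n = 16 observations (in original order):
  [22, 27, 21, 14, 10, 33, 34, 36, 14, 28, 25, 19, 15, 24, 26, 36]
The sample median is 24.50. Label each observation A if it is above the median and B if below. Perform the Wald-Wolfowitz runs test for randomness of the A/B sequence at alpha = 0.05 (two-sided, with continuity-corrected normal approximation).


Step 1: Compute median = 24.50; label A = above, B = below.
Labels in order: BABBBAAABAABBBAA  (n_A = 8, n_B = 8)
Step 2: Count runs R = 8.
Step 3: Under H0 (random ordering), E[R] = 2*n_A*n_B/(n_A+n_B) + 1 = 2*8*8/16 + 1 = 9.0000.
        Var[R] = 2*n_A*n_B*(2*n_A*n_B - n_A - n_B) / ((n_A+n_B)^2 * (n_A+n_B-1)) = 14336/3840 = 3.7333.
        SD[R] = 1.9322.
Step 4: Continuity-corrected z = (R + 0.5 - E[R]) / SD[R] = (8 + 0.5 - 9.0000) / 1.9322 = -0.2588.
Step 5: Two-sided p-value via normal approximation = 2*(1 - Phi(|z|)) = 0.795809.
Step 6: alpha = 0.05. fail to reject H0.

R = 8, z = -0.2588, p = 0.795809, fail to reject H0.


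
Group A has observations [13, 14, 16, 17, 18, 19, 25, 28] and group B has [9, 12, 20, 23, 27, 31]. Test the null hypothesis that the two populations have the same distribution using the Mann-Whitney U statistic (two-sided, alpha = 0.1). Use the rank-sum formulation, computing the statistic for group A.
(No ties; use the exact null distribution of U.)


Step 1: Combine and sort all 14 observations; assign midranks.
sorted (value, group): (9,Y), (12,Y), (13,X), (14,X), (16,X), (17,X), (18,X), (19,X), (20,Y), (23,Y), (25,X), (27,Y), (28,X), (31,Y)
ranks: 9->1, 12->2, 13->3, 14->4, 16->5, 17->6, 18->7, 19->8, 20->9, 23->10, 25->11, 27->12, 28->13, 31->14
Step 2: Rank sum for X: R1 = 3 + 4 + 5 + 6 + 7 + 8 + 11 + 13 = 57.
Step 3: U_X = R1 - n1(n1+1)/2 = 57 - 8*9/2 = 57 - 36 = 21.
       U_Y = n1*n2 - U_X = 48 - 21 = 27.
Step 4: No ties, so the exact null distribution of U (based on enumerating the C(14,8) = 3003 equally likely rank assignments) gives the two-sided p-value.
Step 5: p-value = 0.754579; compare to alpha = 0.1. fail to reject H0.

U_X = 21, p = 0.754579, fail to reject H0 at alpha = 0.1.


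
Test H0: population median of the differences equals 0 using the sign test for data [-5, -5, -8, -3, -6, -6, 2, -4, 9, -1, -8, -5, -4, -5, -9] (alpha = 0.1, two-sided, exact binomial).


Step 1: Discard zero differences. Original n = 15; n_eff = number of nonzero differences = 15.
Nonzero differences (with sign): -5, -5, -8, -3, -6, -6, +2, -4, +9, -1, -8, -5, -4, -5, -9
Step 2: Count signs: positive = 2, negative = 13.
Step 3: Under H0: P(positive) = 0.5, so the number of positives S ~ Bin(15, 0.5).
Step 4: Two-sided exact p-value = sum of Bin(15,0.5) probabilities at or below the observed probability = 0.007385.
Step 5: alpha = 0.1. reject H0.

n_eff = 15, pos = 2, neg = 13, p = 0.007385, reject H0.


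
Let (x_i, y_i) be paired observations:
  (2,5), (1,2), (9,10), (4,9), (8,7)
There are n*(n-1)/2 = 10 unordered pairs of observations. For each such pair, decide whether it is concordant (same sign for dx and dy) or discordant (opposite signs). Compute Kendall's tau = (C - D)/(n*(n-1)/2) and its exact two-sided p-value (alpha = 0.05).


Step 1: Enumerate the 10 unordered pairs (i,j) with i<j and classify each by sign(x_j-x_i) * sign(y_j-y_i).
  (1,2):dx=-1,dy=-3->C; (1,3):dx=+7,dy=+5->C; (1,4):dx=+2,dy=+4->C; (1,5):dx=+6,dy=+2->C
  (2,3):dx=+8,dy=+8->C; (2,4):dx=+3,dy=+7->C; (2,5):dx=+7,dy=+5->C; (3,4):dx=-5,dy=-1->C
  (3,5):dx=-1,dy=-3->C; (4,5):dx=+4,dy=-2->D
Step 2: C = 9, D = 1, total pairs = 10.
Step 3: tau = (C - D)/(n(n-1)/2) = (9 - 1)/10 = 0.800000.
Step 4: Exact two-sided p-value (enumerate n! = 120 permutations of y under H0): p = 0.083333.
Step 5: alpha = 0.05. fail to reject H0.

tau_b = 0.8000 (C=9, D=1), p = 0.083333, fail to reject H0.


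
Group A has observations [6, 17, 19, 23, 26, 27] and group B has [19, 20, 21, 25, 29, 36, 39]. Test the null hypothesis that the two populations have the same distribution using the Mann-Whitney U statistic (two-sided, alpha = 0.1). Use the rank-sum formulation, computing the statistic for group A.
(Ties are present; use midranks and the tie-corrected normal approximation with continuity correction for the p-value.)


Step 1: Combine and sort all 13 observations; assign midranks.
sorted (value, group): (6,X), (17,X), (19,X), (19,Y), (20,Y), (21,Y), (23,X), (25,Y), (26,X), (27,X), (29,Y), (36,Y), (39,Y)
ranks: 6->1, 17->2, 19->3.5, 19->3.5, 20->5, 21->6, 23->7, 25->8, 26->9, 27->10, 29->11, 36->12, 39->13
Step 2: Rank sum for X: R1 = 1 + 2 + 3.5 + 7 + 9 + 10 = 32.5.
Step 3: U_X = R1 - n1(n1+1)/2 = 32.5 - 6*7/2 = 32.5 - 21 = 11.5.
       U_Y = n1*n2 - U_X = 42 - 11.5 = 30.5.
Step 4: Ties are present, so use the tie-corrected normal approximation (with continuity correction) for the p-value.
Step 5: p-value = 0.197926; compare to alpha = 0.1. fail to reject H0.

U_X = 11.5, p = 0.197926, fail to reject H0 at alpha = 0.1.


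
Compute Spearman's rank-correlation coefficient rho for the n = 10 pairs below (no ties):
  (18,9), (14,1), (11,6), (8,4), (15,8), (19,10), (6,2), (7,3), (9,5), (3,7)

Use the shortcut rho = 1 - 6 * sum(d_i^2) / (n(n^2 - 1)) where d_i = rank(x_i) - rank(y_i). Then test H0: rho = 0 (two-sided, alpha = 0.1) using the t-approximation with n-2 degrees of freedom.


Step 1: Rank x and y separately (midranks; no ties here).
rank(x): 18->9, 14->7, 11->6, 8->4, 15->8, 19->10, 6->2, 7->3, 9->5, 3->1
rank(y): 9->9, 1->1, 6->6, 4->4, 8->8, 10->10, 2->2, 3->3, 5->5, 7->7
Step 2: d_i = R_x(i) - R_y(i); compute d_i^2.
  (9-9)^2=0, (7-1)^2=36, (6-6)^2=0, (4-4)^2=0, (8-8)^2=0, (10-10)^2=0, (2-2)^2=0, (3-3)^2=0, (5-5)^2=0, (1-7)^2=36
sum(d^2) = 72.
Step 3: rho = 1 - 6*72 / (10*(10^2 - 1)) = 1 - 432/990 = 0.563636.
Step 4: Under H0, t = rho * sqrt((n-2)/(1-rho^2)) = 1.9300 ~ t(8).
Step 5: Two-sided p-value from the t-distribution with 8 df = 0.089724.
Step 6: alpha = 0.1. reject H0.

rho = 0.5636, p = 0.089724, reject H0 at alpha = 0.1.


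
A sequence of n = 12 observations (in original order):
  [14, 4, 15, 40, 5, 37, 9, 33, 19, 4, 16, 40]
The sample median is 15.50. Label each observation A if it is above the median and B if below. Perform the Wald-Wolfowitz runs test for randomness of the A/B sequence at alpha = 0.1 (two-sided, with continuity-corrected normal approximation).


Step 1: Compute median = 15.50; label A = above, B = below.
Labels in order: BBBABABAABAA  (n_A = 6, n_B = 6)
Step 2: Count runs R = 8.
Step 3: Under H0 (random ordering), E[R] = 2*n_A*n_B/(n_A+n_B) + 1 = 2*6*6/12 + 1 = 7.0000.
        Var[R] = 2*n_A*n_B*(2*n_A*n_B - n_A - n_B) / ((n_A+n_B)^2 * (n_A+n_B-1)) = 4320/1584 = 2.7273.
        SD[R] = 1.6514.
Step 4: Continuity-corrected z = (R - 0.5 - E[R]) / SD[R] = (8 - 0.5 - 7.0000) / 1.6514 = 0.3028.
Step 5: Two-sided p-value via normal approximation = 2*(1 - Phi(|z|)) = 0.762069.
Step 6: alpha = 0.1. fail to reject H0.

R = 8, z = 0.3028, p = 0.762069, fail to reject H0.


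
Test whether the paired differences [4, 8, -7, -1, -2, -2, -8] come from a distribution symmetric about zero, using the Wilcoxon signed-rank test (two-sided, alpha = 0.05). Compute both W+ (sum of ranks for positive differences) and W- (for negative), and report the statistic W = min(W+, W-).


Step 1: Drop any zero differences (none here) and take |d_i|.
|d| = [4, 8, 7, 1, 2, 2, 8]
Step 2: Midrank |d_i| (ties get averaged ranks).
ranks: |4|->4, |8|->6.5, |7|->5, |1|->1, |2|->2.5, |2|->2.5, |8|->6.5
Step 3: Attach original signs; sum ranks with positive sign and with negative sign.
W+ = 4 + 6.5 = 10.5
W- = 5 + 1 + 2.5 + 2.5 + 6.5 = 17.5
(Check: W+ + W- = 28 should equal n(n+1)/2 = 28.)
Step 4: Test statistic W = min(W+, W-) = 10.5.
Step 5: Ties in |d|, so use the tie-corrected normal approximation.
        E[W] = n(n+1)/4 = 7*8/4 = 14.
        Tie groups: |d|=2 (t=2), |d|=8 (t=2); sum(t^3 - t) = 12.
        Var[W] = n(n+1)(2n+1)/24 - sum(t^3-t)/48 = 840/24 - 12/48 = 34.75.
        z = (W - E[W]) / sqrt(Var[W]) = (10.5 - 14) / 5.8949 = -0.5937.
        Two-sided p = 2*Phi(z) = 0.552691.
Step 6: alpha = 0.05. fail to reject H0.

W+ = 10.5, W- = 17.5, W = min = 10.5, p = 0.552691, fail to reject H0.


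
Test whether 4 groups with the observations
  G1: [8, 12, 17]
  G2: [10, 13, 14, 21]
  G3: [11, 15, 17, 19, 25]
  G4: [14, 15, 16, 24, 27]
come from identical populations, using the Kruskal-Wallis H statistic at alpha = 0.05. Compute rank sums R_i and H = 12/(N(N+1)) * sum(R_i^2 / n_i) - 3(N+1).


Step 1: Combine all N = 17 observations and assign midranks.
sorted (value, group, rank): (8,G1,1), (10,G2,2), (11,G3,3), (12,G1,4), (13,G2,5), (14,G2,6.5), (14,G4,6.5), (15,G3,8.5), (15,G4,8.5), (16,G4,10), (17,G1,11.5), (17,G3,11.5), (19,G3,13), (21,G2,14), (24,G4,15), (25,G3,16), (27,G4,17)
Step 2: Sum ranks within each group.
R_1 = 16.5 (n_1 = 3)
R_2 = 27.5 (n_2 = 4)
R_3 = 52 (n_3 = 5)
R_4 = 57 (n_4 = 5)
Step 3: H = 12/(N(N+1)) * sum(R_i^2/n_i) - 3(N+1)
     = 12/(17*18) * (16.5^2/3 + 27.5^2/4 + 52^2/5 + 57^2/5) - 3*18
     = 0.039216 * 1470.41 - 54
     = 3.663235.
Step 4: Ties present; correction factor C = 1 - 18/(17^3 - 17) = 0.996324. Corrected H = 3.663235 / 0.996324 = 3.676753.
Step 5: Under H0, H ~ chi^2(3); p-value = 0.298551.
Step 6: alpha = 0.05. fail to reject H0.

H = 3.6768, df = 3, p = 0.298551, fail to reject H0.


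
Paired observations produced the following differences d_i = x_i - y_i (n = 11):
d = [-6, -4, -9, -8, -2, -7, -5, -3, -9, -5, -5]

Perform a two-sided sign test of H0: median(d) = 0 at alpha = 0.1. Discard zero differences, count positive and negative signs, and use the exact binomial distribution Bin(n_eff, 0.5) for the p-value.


Step 1: Discard zero differences. Original n = 11; n_eff = number of nonzero differences = 11.
Nonzero differences (with sign): -6, -4, -9, -8, -2, -7, -5, -3, -9, -5, -5
Step 2: Count signs: positive = 0, negative = 11.
Step 3: Under H0: P(positive) = 0.5, so the number of positives S ~ Bin(11, 0.5).
Step 4: Two-sided exact p-value = sum of Bin(11,0.5) probabilities at or below the observed probability = 0.000977.
Step 5: alpha = 0.1. reject H0.

n_eff = 11, pos = 0, neg = 11, p = 0.000977, reject H0.


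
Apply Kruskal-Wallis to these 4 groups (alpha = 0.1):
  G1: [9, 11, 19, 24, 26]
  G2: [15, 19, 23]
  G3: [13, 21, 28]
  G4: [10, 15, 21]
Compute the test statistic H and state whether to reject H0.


Step 1: Combine all N = 14 observations and assign midranks.
sorted (value, group, rank): (9,G1,1), (10,G4,2), (11,G1,3), (13,G3,4), (15,G2,5.5), (15,G4,5.5), (19,G1,7.5), (19,G2,7.5), (21,G3,9.5), (21,G4,9.5), (23,G2,11), (24,G1,12), (26,G1,13), (28,G3,14)
Step 2: Sum ranks within each group.
R_1 = 36.5 (n_1 = 5)
R_2 = 24 (n_2 = 3)
R_3 = 27.5 (n_3 = 3)
R_4 = 17 (n_4 = 3)
Step 3: H = 12/(N(N+1)) * sum(R_i^2/n_i) - 3(N+1)
     = 12/(14*15) * (36.5^2/5 + 24^2/3 + 27.5^2/3 + 17^2/3) - 3*15
     = 0.057143 * 806.867 - 45
     = 1.106667.
Step 4: Ties present; correction factor C = 1 - 18/(14^3 - 14) = 0.993407. Corrected H = 1.106667 / 0.993407 = 1.114012.
Step 5: Under H0, H ~ chi^2(3); p-value = 0.773693.
Step 6: alpha = 0.1. fail to reject H0.

H = 1.1140, df = 3, p = 0.773693, fail to reject H0.


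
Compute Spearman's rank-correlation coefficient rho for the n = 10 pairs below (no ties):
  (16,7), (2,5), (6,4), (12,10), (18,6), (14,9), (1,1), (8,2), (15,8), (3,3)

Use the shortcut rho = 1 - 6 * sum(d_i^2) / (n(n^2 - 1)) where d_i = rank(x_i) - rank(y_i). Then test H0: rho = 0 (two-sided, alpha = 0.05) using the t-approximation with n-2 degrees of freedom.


Step 1: Rank x and y separately (midranks; no ties here).
rank(x): 16->9, 2->2, 6->4, 12->6, 18->10, 14->7, 1->1, 8->5, 15->8, 3->3
rank(y): 7->7, 5->5, 4->4, 10->10, 6->6, 9->9, 1->1, 2->2, 8->8, 3->3
Step 2: d_i = R_x(i) - R_y(i); compute d_i^2.
  (9-7)^2=4, (2-5)^2=9, (4-4)^2=0, (6-10)^2=16, (10-6)^2=16, (7-9)^2=4, (1-1)^2=0, (5-2)^2=9, (8-8)^2=0, (3-3)^2=0
sum(d^2) = 58.
Step 3: rho = 1 - 6*58 / (10*(10^2 - 1)) = 1 - 348/990 = 0.648485.
Step 4: Under H0, t = rho * sqrt((n-2)/(1-rho^2)) = 2.4095 ~ t(8).
Step 5: Two-sided p-value from the t-distribution with 8 df = 0.042540.
Step 6: alpha = 0.05. reject H0.

rho = 0.6485, p = 0.042540, reject H0 at alpha = 0.05.


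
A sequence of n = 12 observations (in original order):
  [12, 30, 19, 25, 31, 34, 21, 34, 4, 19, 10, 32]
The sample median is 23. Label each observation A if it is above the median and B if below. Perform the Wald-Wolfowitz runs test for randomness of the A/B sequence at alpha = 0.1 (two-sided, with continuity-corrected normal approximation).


Step 1: Compute median = 23; label A = above, B = below.
Labels in order: BABAAABABBBA  (n_A = 6, n_B = 6)
Step 2: Count runs R = 8.
Step 3: Under H0 (random ordering), E[R] = 2*n_A*n_B/(n_A+n_B) + 1 = 2*6*6/12 + 1 = 7.0000.
        Var[R] = 2*n_A*n_B*(2*n_A*n_B - n_A - n_B) / ((n_A+n_B)^2 * (n_A+n_B-1)) = 4320/1584 = 2.7273.
        SD[R] = 1.6514.
Step 4: Continuity-corrected z = (R - 0.5 - E[R]) / SD[R] = (8 - 0.5 - 7.0000) / 1.6514 = 0.3028.
Step 5: Two-sided p-value via normal approximation = 2*(1 - Phi(|z|)) = 0.762069.
Step 6: alpha = 0.1. fail to reject H0.

R = 8, z = 0.3028, p = 0.762069, fail to reject H0.


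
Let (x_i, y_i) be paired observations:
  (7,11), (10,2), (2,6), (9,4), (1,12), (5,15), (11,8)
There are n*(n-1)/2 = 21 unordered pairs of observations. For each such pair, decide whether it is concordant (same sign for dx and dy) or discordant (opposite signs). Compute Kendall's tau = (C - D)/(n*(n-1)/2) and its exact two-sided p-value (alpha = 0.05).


Step 1: Enumerate the 21 unordered pairs (i,j) with i<j and classify each by sign(x_j-x_i) * sign(y_j-y_i).
  (1,2):dx=+3,dy=-9->D; (1,3):dx=-5,dy=-5->C; (1,4):dx=+2,dy=-7->D; (1,5):dx=-6,dy=+1->D
  (1,6):dx=-2,dy=+4->D; (1,7):dx=+4,dy=-3->D; (2,3):dx=-8,dy=+4->D; (2,4):dx=-1,dy=+2->D
  (2,5):dx=-9,dy=+10->D; (2,6):dx=-5,dy=+13->D; (2,7):dx=+1,dy=+6->C; (3,4):dx=+7,dy=-2->D
  (3,5):dx=-1,dy=+6->D; (3,6):dx=+3,dy=+9->C; (3,7):dx=+9,dy=+2->C; (4,5):dx=-8,dy=+8->D
  (4,6):dx=-4,dy=+11->D; (4,7):dx=+2,dy=+4->C; (5,6):dx=+4,dy=+3->C; (5,7):dx=+10,dy=-4->D
  (6,7):dx=+6,dy=-7->D
Step 2: C = 6, D = 15, total pairs = 21.
Step 3: tau = (C - D)/(n(n-1)/2) = (6 - 15)/21 = -0.428571.
Step 4: Exact two-sided p-value (enumerate n! = 5040 permutations of y under H0): p = 0.238889.
Step 5: alpha = 0.05. fail to reject H0.

tau_b = -0.4286 (C=6, D=15), p = 0.238889, fail to reject H0.


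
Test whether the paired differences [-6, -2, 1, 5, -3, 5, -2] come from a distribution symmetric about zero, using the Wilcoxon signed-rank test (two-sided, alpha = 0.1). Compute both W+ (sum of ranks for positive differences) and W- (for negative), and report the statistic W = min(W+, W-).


Step 1: Drop any zero differences (none here) and take |d_i|.
|d| = [6, 2, 1, 5, 3, 5, 2]
Step 2: Midrank |d_i| (ties get averaged ranks).
ranks: |6|->7, |2|->2.5, |1|->1, |5|->5.5, |3|->4, |5|->5.5, |2|->2.5
Step 3: Attach original signs; sum ranks with positive sign and with negative sign.
W+ = 1 + 5.5 + 5.5 = 12
W- = 7 + 2.5 + 4 + 2.5 = 16
(Check: W+ + W- = 28 should equal n(n+1)/2 = 28.)
Step 4: Test statistic W = min(W+, W-) = 12.
Step 5: Ties in |d|, so use the tie-corrected normal approximation.
        E[W] = n(n+1)/4 = 7*8/4 = 14.
        Tie groups: |d|=2 (t=2), |d|=5 (t=2); sum(t^3 - t) = 12.
        Var[W] = n(n+1)(2n+1)/24 - sum(t^3-t)/48 = 840/24 - 12/48 = 34.75.
        z = (W - E[W]) / sqrt(Var[W]) = (12 - 14) / 5.8949 = -0.3393.
        Two-sided p = 2*Phi(z) = 0.734402.
Step 6: alpha = 0.1. fail to reject H0.

W+ = 12, W- = 16, W = min = 12, p = 0.734402, fail to reject H0.


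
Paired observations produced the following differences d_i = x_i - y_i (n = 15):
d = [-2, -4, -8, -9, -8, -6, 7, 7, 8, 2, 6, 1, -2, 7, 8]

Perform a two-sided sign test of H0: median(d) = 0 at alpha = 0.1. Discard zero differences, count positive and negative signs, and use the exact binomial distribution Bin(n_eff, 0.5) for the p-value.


Step 1: Discard zero differences. Original n = 15; n_eff = number of nonzero differences = 15.
Nonzero differences (with sign): -2, -4, -8, -9, -8, -6, +7, +7, +8, +2, +6, +1, -2, +7, +8
Step 2: Count signs: positive = 8, negative = 7.
Step 3: Under H0: P(positive) = 0.5, so the number of positives S ~ Bin(15, 0.5).
Step 4: Two-sided exact p-value = sum of Bin(15,0.5) probabilities at or below the observed probability = 1.000000.
Step 5: alpha = 0.1. fail to reject H0.

n_eff = 15, pos = 8, neg = 7, p = 1.000000, fail to reject H0.
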